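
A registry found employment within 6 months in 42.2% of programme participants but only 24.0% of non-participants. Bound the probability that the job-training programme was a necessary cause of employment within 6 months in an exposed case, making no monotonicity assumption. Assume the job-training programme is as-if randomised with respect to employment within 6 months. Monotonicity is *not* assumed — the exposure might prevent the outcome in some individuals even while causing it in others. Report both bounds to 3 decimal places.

0.431 ≤ PN ≤ 1.000

p₁ = 0.422, p₀ = 0.24.
Under exogeneity alone the bounds on PN are max{0,(p₁−p₀)/p₁} ≤ PN ≤ min{1,(1−p₀)/p₁}.
  lower = (p₁ − p₀)/p₁ = 0.182 / 0.422 ≈ 0.4313
  upper = min{1, (1 − p₀)/p₁} = 0.76 / 0.422 ≈ 1.8009 → capped at 1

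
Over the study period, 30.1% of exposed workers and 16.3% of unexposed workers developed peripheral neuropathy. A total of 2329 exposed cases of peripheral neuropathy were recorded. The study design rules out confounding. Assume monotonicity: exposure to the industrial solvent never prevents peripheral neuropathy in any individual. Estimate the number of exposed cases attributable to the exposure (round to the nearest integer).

p₁ = 0.301, p₀ = 0.163.
PN = (p₁ − p₀)/p₁ = (0.301 − 0.163) / 0.301 ≈ 0.45847.
Attributable cases ≈ PN × (exposed cases) = 0.45847 × 2329 ≈ 1067.78.

about 1068 cases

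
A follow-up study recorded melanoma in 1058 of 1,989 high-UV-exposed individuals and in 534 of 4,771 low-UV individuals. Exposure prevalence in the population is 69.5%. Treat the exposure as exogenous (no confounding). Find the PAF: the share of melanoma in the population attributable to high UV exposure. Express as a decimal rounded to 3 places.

p₁ = P(outcome | exposed) = 1058/1989 = 0.53193
p₀ = P(outcome | unexposed) = 534/4771 = 0.11193
Overall risk P(Y=1) = π·p₁ + (1−π)·p₀ = 0.695×0.53193 + 0.305×0.11193 = 0.40383.
Under exogeneity, PAF = [P(Y=1) − p₀] / P(Y=1).
PAF = (0.40383 − 0.11193) / 0.40383 ≈ 0.7228

PAF ≈ 0.723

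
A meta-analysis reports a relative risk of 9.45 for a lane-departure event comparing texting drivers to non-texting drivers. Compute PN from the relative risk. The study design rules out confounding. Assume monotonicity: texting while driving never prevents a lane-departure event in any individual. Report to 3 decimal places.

Under exogeneity and monotonicity, PN = (RR − 1) / RR = 1 − 1/RR.
PN = (9.45 − 1) / 9.45 = 8.45 / 9.45 ≈ 0.8942

PN ≈ 0.894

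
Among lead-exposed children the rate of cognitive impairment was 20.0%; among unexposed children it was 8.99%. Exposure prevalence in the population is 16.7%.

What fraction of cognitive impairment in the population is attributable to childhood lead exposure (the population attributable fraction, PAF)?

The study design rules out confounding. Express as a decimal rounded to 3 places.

p₁ = 0.2, p₀ = 0.0899.
Overall risk P(Y=1) = π·p₁ + (1−π)·p₀ = 0.167×0.2 + 0.833×0.0899 = 0.10829.
Under exogeneity, PAF = [P(Y=1) − p₀] / P(Y=1).
PAF = (0.10829 − 0.0899) / 0.10829 ≈ 0.1698

PAF ≈ 0.170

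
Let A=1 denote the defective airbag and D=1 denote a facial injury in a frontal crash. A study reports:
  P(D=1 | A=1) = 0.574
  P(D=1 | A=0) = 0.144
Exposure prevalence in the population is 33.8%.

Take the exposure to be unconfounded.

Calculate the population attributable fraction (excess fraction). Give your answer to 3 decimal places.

PAF ≈ 0.502

Let p₁ = 0.574, p₀ = 0.144.
Overall risk P(Y=1) = π·p₁ + (1−π)·p₀ = 0.338×0.574 + 0.662×0.144 = 0.28934.
Under exogeneity, PAF = [P(Y=1) − p₀] / P(Y=1).
PAF = (0.28934 − 0.144) / 0.28934 ≈ 0.5023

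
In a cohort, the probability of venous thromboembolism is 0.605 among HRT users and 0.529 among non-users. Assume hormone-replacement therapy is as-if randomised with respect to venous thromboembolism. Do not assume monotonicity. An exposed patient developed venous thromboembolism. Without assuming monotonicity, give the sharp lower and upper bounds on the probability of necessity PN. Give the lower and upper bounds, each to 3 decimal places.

Let p₁ = 0.605, p₀ = 0.529.
Under exogeneity alone the bounds on PN are max{0,(p₁−p₀)/p₁} ≤ PN ≤ min{1,(1−p₀)/p₁}.
  lower = (p₁ − p₀)/p₁ = 0.076 / 0.605 ≈ 0.1256
  upper = min{1, (1 − p₀)/p₁} = 0.471 / 0.605 ≈ 0.7785

0.126 ≤ PN ≤ 0.779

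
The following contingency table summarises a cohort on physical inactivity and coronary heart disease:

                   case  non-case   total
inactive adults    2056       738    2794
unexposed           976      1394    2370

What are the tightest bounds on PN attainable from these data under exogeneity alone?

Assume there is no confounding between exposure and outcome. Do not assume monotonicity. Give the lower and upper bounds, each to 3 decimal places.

0.440 ≤ PN ≤ 0.799

p₁ = P(outcome | exposed) = 2056/2794 = 0.73586
p₀ = P(outcome | unexposed) = 976/2370 = 0.41181
Under exogeneity alone the bounds on PN are max{0,(p₁−p₀)/p₁} ≤ PN ≤ min{1,(1−p₀)/p₁}.
  lower = (p₁ − p₀)/p₁ = 0.32405 / 0.73586 ≈ 0.4404
  upper = min{1, (1 − p₀)/p₁} = 0.58819 / 0.73586 ≈ 0.7993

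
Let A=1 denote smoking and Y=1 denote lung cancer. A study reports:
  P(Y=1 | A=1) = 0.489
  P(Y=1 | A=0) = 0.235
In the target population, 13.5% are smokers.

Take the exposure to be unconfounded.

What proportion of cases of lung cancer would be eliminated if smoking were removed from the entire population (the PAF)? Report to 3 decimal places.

PAF ≈ 0.127

Let p₁ = 0.489, p₀ = 0.235.
Overall risk P(Y=1) = π·p₁ + (1−π)·p₀ = 0.135×0.489 + 0.865×0.235 = 0.26929.
Under exogeneity, PAF = [P(Y=1) − p₀] / P(Y=1).
PAF = (0.26929 − 0.235) / 0.26929 ≈ 0.1273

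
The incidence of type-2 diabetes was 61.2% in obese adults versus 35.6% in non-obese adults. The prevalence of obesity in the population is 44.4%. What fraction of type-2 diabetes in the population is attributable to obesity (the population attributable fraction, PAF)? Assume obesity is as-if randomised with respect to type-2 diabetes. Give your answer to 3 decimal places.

p₁ = 0.612, p₀ = 0.356.
Overall risk P(Y=1) = π·p₁ + (1−π)·p₀ = 0.444×0.612 + 0.556×0.356 = 0.46966.
Under exogeneity, PAF = [P(Y=1) − p₀] / P(Y=1).
PAF = (0.46966 − 0.356) / 0.46966 ≈ 0.2420

PAF ≈ 0.242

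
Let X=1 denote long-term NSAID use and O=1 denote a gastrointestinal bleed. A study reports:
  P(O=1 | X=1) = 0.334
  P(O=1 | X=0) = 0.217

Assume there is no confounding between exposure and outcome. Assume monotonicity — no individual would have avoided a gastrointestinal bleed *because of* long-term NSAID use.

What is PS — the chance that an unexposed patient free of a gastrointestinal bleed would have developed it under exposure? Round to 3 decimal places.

PS ≈ 0.149

Let p₁ = 0.334, p₀ = 0.217.
Under exogeneity and monotonicity, PS = (p₁ − p₀) / (1 − p₀).
PS = (0.334 − 0.217) / (1 − 0.217) = 0.117 / 0.783 ≈ 0.1494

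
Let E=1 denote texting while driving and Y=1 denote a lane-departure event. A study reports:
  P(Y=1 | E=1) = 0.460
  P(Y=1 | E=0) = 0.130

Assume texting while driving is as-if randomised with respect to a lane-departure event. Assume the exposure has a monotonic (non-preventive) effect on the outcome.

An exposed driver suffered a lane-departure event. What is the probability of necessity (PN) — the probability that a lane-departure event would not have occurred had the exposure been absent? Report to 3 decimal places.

PN ≈ 0.717

Let p₁ = 0.46, p₀ = 0.13.
Under exogeneity and monotonicity, PN = (p₁ − p₀) / p₁.
PN = (0.46 − 0.13) / 0.46 = 0.33 / 0.46 ≈ 0.7174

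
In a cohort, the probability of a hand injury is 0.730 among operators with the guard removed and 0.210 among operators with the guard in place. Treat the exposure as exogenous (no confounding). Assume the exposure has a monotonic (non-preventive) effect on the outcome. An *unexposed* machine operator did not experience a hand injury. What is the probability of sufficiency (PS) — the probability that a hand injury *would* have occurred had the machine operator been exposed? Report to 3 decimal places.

Let p₁ = 0.73, p₀ = 0.21.
Under exogeneity and monotonicity, PS = (p₁ − p₀) / (1 − p₀).
PS = (0.73 − 0.21) / (1 − 0.21) = 0.52 / 0.79 ≈ 0.6582

PS ≈ 0.658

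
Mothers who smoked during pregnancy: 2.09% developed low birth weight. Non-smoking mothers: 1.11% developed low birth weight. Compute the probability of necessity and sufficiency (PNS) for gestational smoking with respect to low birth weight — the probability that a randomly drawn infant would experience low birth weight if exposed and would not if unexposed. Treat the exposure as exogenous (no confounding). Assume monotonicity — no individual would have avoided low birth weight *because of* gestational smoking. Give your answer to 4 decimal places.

p₁ = 0.0209, p₀ = 0.0111.
Under exogeneity and monotonicity, PNS = p₁ − p₀.
PNS = 0.0209 − 0.0111 = 0.0098

PNS ≈ 0.0098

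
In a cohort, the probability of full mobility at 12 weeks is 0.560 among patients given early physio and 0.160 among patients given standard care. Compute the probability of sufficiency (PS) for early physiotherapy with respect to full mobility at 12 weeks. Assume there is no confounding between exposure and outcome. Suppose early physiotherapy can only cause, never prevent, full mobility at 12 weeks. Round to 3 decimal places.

PS ≈ 0.476

Let p₁ = 0.56, p₀ = 0.16.
Under exogeneity and monotonicity, PS = (p₁ − p₀) / (1 − p₀).
PS = (0.56 − 0.16) / (1 − 0.16) = 0.4 / 0.84 ≈ 0.4762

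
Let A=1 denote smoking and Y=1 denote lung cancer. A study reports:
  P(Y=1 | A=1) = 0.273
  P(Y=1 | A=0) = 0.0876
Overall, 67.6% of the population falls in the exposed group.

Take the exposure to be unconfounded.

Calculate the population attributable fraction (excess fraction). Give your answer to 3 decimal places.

Let p₁ = 0.273, p₀ = 0.0876.
Overall risk P(Y=1) = π·p₁ + (1−π)·p₀ = 0.676×0.273 + 0.324×0.0876 = 0.21293.
Under exogeneity, PAF = [P(Y=1) − p₀] / P(Y=1).
PAF = (0.21293 − 0.0876) / 0.21293 ≈ 0.5886

PAF ≈ 0.589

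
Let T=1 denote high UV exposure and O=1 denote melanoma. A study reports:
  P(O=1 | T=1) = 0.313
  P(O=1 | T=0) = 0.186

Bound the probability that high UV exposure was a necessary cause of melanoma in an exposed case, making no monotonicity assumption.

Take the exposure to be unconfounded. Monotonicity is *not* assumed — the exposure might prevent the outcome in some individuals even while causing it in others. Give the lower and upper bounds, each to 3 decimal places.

Let p₁ = 0.313, p₀ = 0.186.
Under exogeneity alone the bounds on PN are max{0,(p₁−p₀)/p₁} ≤ PN ≤ min{1,(1−p₀)/p₁}.
  lower = (p₁ − p₀)/p₁ = 0.127 / 0.313 ≈ 0.4058
  upper = min{1, (1 − p₀)/p₁} = 0.814 / 0.313 ≈ 2.6006 → capped at 1

0.406 ≤ PN ≤ 1.000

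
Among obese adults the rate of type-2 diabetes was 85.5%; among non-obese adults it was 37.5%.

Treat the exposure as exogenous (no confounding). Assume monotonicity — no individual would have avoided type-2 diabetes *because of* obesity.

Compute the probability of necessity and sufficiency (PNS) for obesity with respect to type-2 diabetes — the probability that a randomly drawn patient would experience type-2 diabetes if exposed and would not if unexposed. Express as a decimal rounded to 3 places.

PNS ≈ 0.480

p₁ = 0.855, p₀ = 0.375.
Under exogeneity and monotonicity, PNS = p₁ − p₀.
PNS = 0.855 − 0.375 = 0.48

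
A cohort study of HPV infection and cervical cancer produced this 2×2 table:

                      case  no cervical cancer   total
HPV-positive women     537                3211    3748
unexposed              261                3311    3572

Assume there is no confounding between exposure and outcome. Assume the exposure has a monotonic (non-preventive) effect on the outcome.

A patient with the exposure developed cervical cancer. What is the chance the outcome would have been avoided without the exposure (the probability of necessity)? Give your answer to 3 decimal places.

PN ≈ 0.490

p₁ = P(outcome | exposed) = 537/3748 = 0.14328
p₀ = P(outcome | unexposed) = 261/3572 = 0.073068
Under exogeneity and monotonicity, PN = (p₁ − p₀)/p₁.
PN = (0.14328 − 0.073068) / 0.14328 ≈ 0.4900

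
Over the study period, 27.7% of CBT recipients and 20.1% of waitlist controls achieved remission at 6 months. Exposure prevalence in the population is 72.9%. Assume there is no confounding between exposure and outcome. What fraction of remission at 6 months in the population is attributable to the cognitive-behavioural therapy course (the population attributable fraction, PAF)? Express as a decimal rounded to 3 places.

p₁ = 0.277, p₀ = 0.201.
Overall risk P(Y=1) = π·p₁ + (1−π)·p₀ = 0.729×0.277 + 0.271×0.201 = 0.2564.
Under exogeneity, PAF = [P(Y=1) − p₀] / P(Y=1).
PAF = (0.2564 − 0.201) / 0.2564 ≈ 0.2161

PAF ≈ 0.216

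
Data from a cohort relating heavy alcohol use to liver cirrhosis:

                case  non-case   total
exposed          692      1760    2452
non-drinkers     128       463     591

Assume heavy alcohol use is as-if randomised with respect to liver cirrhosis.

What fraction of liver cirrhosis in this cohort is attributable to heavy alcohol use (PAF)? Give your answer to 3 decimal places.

PAF ≈ 0.196

p₁ = P(outcome | exposed) = 692/2452 = 0.28222
p₀ = P(outcome | unexposed) = 128/591 = 0.21658
Exposure prevalence π = 2452/3043 = 0.80578; overall risk P(Y=1) = 0.26947.
Under exogeneity, PAF = [P(Y=1) − p₀]/P(Y=1).
PAF = (0.26947 − 0.21658) / 0.26947 ≈ 0.1963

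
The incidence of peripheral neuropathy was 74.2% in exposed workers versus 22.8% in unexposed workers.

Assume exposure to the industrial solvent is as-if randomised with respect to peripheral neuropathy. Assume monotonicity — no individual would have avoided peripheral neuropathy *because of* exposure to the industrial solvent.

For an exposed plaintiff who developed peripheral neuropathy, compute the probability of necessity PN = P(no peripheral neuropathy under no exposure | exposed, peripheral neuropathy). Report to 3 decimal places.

PN ≈ 0.693

p₁ = 0.742, p₀ = 0.228.
Under exogeneity and monotonicity, PN = (p₁ − p₀) / p₁.
PN = (0.742 − 0.228) / 0.742 = 0.514 / 0.742 ≈ 0.6927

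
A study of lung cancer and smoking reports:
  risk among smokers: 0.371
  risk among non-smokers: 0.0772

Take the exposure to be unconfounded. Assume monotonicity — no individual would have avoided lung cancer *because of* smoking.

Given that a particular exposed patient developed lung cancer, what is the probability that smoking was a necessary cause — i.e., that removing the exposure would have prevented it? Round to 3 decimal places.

Let p₁ = 0.371, p₀ = 0.0772.
Under exogeneity and monotonicity, PN = (p₁ − p₀) / p₁.
PN = (0.371 − 0.0772) / 0.371 = 0.2938 / 0.371 ≈ 0.7919

PN ≈ 0.792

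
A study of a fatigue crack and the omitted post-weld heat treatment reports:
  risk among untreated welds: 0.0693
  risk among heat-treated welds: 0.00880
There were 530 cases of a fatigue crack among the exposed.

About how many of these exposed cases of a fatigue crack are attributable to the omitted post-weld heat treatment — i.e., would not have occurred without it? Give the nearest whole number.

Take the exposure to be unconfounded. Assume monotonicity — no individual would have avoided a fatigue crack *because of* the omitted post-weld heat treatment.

about 463 cases

Let p₁ = 0.0693, p₀ = 0.0088.
PN = (p₁ − p₀)/p₁ = (0.0693 − 0.0088) / 0.0693 ≈ 0.87302.
Attributable cases ≈ PN × (exposed cases) = 0.87302 × 530 ≈ 462.70.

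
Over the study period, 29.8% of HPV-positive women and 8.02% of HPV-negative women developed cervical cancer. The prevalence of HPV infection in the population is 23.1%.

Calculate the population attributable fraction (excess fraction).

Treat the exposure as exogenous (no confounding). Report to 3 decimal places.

PAF ≈ 0.385

p₁ = 0.298, p₀ = 0.0802.
Overall risk P(Y=1) = π·p₁ + (1−π)·p₀ = 0.231×0.298 + 0.769×0.0802 = 0.13051.
Under exogeneity, PAF = [P(Y=1) − p₀] / P(Y=1).
PAF = (0.13051 − 0.0802) / 0.13051 ≈ 0.3855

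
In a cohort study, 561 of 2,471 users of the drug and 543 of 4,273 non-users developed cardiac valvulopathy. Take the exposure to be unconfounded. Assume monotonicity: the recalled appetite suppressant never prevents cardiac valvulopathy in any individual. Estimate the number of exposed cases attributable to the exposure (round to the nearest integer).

about 247 cases

p₁ = P(outcome | exposed) = 561/2471 = 0.22703
p₀ = P(outcome | unexposed) = 543/4273 = 0.12708
PN = (p₁ − p₀)/p₁ = (0.22703 − 0.12708) / 0.22703 ≈ 0.44027.
Attributable cases ≈ PN × (exposed cases) = 0.44027 × 561 ≈ 246.99.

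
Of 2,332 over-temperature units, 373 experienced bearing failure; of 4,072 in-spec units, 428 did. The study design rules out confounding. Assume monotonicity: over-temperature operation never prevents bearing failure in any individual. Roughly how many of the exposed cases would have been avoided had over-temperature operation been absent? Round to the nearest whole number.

p₁ = P(outcome | exposed) = 373/2332 = 0.15995
p₀ = P(outcome | unexposed) = 428/4072 = 0.10511
PN = (p₁ − p₀)/p₁ = (0.15995 − 0.10511) / 0.15995 ≈ 0.34286.
Attributable cases ≈ PN × (exposed cases) = 0.34286 × 373 ≈ 127.89.

about 128 cases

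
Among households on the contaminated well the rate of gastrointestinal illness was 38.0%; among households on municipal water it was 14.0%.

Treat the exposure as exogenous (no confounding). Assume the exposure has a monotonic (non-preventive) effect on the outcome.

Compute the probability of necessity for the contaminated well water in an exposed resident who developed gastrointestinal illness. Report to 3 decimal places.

PN ≈ 0.632

p₁ = 0.38, p₀ = 0.14.
Under exogeneity and monotonicity, PN = (p₁ − p₀) / p₁.
PN = (0.38 − 0.14) / 0.38 = 0.24 / 0.38 ≈ 0.6316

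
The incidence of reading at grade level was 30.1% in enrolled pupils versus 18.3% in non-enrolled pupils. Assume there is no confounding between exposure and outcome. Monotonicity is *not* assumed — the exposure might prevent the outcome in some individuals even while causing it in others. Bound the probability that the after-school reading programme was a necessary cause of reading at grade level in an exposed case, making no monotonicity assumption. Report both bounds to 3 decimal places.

0.392 ≤ PN ≤ 1.000

p₁ = 0.301, p₀ = 0.183.
Under exogeneity alone the bounds on PN are max{0,(p₁−p₀)/p₁} ≤ PN ≤ min{1,(1−p₀)/p₁}.
  lower = (p₁ − p₀)/p₁ = 0.118 / 0.301 ≈ 0.3920
  upper = min{1, (1 − p₀)/p₁} = 0.817 / 0.301 ≈ 2.7143 → capped at 1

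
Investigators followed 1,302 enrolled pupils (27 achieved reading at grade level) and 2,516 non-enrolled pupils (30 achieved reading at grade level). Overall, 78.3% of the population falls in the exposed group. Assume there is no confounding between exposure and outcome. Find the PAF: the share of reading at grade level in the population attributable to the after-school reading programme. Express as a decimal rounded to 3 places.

PAF ≈ 0.367

p₁ = P(outcome | exposed) = 27/1302 = 0.020737
p₀ = P(outcome | unexposed) = 30/2516 = 0.011924
Overall risk P(Y=1) = π·p₁ + (1−π)·p₀ = 0.783×0.020737 + 0.217×0.011924 = 0.018825.
Under exogeneity, PAF = [P(Y=1) − p₀] / P(Y=1).
PAF = (0.018825 − 0.011924) / 0.018825 ≈ 0.3666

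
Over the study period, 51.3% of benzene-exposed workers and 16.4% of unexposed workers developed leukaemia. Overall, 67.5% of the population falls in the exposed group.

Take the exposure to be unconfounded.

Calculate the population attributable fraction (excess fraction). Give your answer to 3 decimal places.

PAF ≈ 0.590

p₁ = 0.513, p₀ = 0.164.
Overall risk P(Y=1) = π·p₁ + (1−π)·p₀ = 0.675×0.513 + 0.325×0.164 = 0.39958.
Under exogeneity, PAF = [P(Y=1) − p₀] / P(Y=1).
PAF = (0.39958 − 0.164) / 0.39958 ≈ 0.5896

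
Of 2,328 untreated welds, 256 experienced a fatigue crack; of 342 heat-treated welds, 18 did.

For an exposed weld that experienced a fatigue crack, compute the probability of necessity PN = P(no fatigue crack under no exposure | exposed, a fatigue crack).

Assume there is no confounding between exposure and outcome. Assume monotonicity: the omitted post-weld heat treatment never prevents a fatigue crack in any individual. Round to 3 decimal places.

p₁ = P(outcome | exposed) = 256/2328 = 0.10997
p₀ = P(outcome | unexposed) = 18/342 = 0.052632
Under exogeneity and monotonicity, PN = (p₁ − p₀) / p₁.
PN = (0.10997 − 0.052632) / 0.10997 = 0.057334 / 0.10997 ≈ 0.5214

PN ≈ 0.521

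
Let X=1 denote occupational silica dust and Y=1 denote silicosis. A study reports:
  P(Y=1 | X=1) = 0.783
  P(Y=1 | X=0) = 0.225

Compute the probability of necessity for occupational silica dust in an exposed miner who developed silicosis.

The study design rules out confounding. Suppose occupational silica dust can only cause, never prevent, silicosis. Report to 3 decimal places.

PN ≈ 0.713

Let p₁ = 0.783, p₀ = 0.225.
Under exogeneity and monotonicity, PN = (p₁ − p₀) / p₁.
PN = (0.783 − 0.225) / 0.783 = 0.558 / 0.783 ≈ 0.7126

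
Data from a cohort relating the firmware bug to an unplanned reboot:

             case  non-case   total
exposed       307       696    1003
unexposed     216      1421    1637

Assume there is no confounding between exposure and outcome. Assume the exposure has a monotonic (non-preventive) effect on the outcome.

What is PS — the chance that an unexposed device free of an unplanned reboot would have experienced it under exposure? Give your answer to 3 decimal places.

PS ≈ 0.201

p₁ = P(outcome | exposed) = 307/1003 = 0.30608
p₀ = P(outcome | unexposed) = 216/1637 = 0.13195
Under exogeneity and monotonicity, PS = (p₁ − p₀) / (1 − p₀).
PS = (0.30608 − 0.13195) / (1 − 0.13195) = 0.17413 / 0.86805 ≈ 0.2006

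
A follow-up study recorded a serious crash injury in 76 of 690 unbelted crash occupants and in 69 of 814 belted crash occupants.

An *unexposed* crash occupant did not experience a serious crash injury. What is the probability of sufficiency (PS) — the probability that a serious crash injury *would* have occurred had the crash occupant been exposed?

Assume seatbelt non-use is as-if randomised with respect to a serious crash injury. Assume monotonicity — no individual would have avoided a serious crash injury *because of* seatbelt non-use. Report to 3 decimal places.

PS ≈ 0.028

p₁ = P(outcome | exposed) = 76/690 = 0.11014
p₀ = P(outcome | unexposed) = 69/814 = 0.084767
Under exogeneity and monotonicity, PS = (p₁ − p₀) / (1 − p₀).
PS = (0.11014 − 0.084767) / (1 − 0.084767) = 0.025378 / 0.91523 ≈ 0.0277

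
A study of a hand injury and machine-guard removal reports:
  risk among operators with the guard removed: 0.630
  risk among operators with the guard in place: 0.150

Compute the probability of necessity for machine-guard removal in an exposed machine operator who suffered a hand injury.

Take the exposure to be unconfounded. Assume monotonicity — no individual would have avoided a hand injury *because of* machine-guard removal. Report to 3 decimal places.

PN ≈ 0.762

Let p₁ = 0.63, p₀ = 0.15.
Under exogeneity and monotonicity, PN = (p₁ − p₀) / p₁.
PN = (0.63 − 0.15) / 0.63 = 0.48 / 0.63 ≈ 0.7619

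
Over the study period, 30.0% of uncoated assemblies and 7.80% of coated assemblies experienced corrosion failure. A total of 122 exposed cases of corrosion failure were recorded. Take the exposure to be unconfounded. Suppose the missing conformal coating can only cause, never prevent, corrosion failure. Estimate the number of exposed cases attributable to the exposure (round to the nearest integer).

p₁ = 0.3, p₀ = 0.078.
PN = (p₁ − p₀)/p₁ = (0.3 − 0.078) / 0.3 ≈ 0.74000.
Attributable cases ≈ PN × (exposed cases) = 0.74000 × 122 ≈ 90.28.

about 90 cases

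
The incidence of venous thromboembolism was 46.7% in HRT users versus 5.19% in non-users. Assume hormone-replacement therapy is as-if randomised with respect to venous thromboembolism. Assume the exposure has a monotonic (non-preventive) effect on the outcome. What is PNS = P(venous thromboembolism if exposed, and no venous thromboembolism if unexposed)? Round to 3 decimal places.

p₁ = 0.467, p₀ = 0.0519.
Under exogeneity and monotonicity, PNS = p₁ − p₀.
PNS = 0.467 − 0.0519 = 0.4151

PNS ≈ 0.415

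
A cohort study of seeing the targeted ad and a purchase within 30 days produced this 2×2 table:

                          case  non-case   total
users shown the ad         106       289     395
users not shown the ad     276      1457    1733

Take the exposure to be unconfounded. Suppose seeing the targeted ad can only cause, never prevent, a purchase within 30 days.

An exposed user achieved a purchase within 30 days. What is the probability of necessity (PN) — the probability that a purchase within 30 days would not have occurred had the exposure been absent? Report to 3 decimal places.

PN ≈ 0.407

p₁ = P(outcome | exposed) = 106/395 = 0.26835
p₀ = P(outcome | unexposed) = 276/1733 = 0.15926
Under exogeneity and monotonicity, PN = (p₁ − p₀)/p₁.
PN = (0.26835 − 0.15926) / 0.26835 ≈ 0.4065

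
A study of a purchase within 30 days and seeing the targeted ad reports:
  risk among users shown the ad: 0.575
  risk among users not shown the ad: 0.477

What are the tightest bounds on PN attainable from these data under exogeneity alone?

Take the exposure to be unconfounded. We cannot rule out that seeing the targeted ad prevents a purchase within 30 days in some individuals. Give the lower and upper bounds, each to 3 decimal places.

0.170 ≤ PN ≤ 0.910

Let p₁ = 0.575, p₀ = 0.477.
Under exogeneity alone the bounds on PN are max{0,(p₁−p₀)/p₁} ≤ PN ≤ min{1,(1−p₀)/p₁}.
  lower = (p₁ − p₀)/p₁ = 0.098 / 0.575 ≈ 0.1704
  upper = min{1, (1 − p₀)/p₁} = 0.523 / 0.575 ≈ 0.9096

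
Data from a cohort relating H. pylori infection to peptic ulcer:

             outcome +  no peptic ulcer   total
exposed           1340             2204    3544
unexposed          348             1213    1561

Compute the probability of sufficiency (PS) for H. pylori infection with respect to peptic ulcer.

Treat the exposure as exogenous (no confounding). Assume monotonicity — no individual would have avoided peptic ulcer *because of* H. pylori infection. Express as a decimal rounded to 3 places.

PS ≈ 0.200

p₁ = P(outcome | exposed) = 1340/3544 = 0.3781
p₀ = P(outcome | unexposed) = 348/1561 = 0.22293
Under exogeneity and monotonicity, PS = (p₁ − p₀)/(1 − p₀).
PS = (0.3781 − 0.22293) / 0.77707 ≈ 0.1997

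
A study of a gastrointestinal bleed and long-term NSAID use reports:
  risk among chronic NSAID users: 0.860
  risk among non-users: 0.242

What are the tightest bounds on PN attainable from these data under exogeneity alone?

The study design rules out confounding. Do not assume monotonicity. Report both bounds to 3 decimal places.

Let p₁ = 0.86, p₀ = 0.242.
Under exogeneity alone the bounds on PN are max{0,(p₁−p₀)/p₁} ≤ PN ≤ min{1,(1−p₀)/p₁}.
  lower = (p₁ − p₀)/p₁ = 0.618 / 0.86 ≈ 0.7186
  upper = min{1, (1 − p₀)/p₁} = 0.758 / 0.86 ≈ 0.8814

0.719 ≤ PN ≤ 0.881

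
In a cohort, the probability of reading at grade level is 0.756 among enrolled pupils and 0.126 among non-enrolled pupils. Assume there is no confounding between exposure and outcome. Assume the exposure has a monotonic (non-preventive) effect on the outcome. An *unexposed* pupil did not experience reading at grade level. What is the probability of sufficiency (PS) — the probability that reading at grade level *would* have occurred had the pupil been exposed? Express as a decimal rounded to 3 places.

Let p₁ = 0.756, p₀ = 0.126.
Under exogeneity and monotonicity, PS = (p₁ − p₀) / (1 − p₀).
PS = (0.756 − 0.126) / (1 − 0.126) = 0.63 / 0.874 ≈ 0.7208

PS ≈ 0.721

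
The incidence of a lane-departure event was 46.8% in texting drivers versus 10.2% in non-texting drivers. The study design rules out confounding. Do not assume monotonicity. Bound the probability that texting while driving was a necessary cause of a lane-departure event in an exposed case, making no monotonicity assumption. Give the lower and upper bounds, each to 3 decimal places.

p₁ = 0.468, p₀ = 0.102.
Under exogeneity alone the bounds on PN are max{0,(p₁−p₀)/p₁} ≤ PN ≤ min{1,(1−p₀)/p₁}.
  lower = (p₁ − p₀)/p₁ = 0.366 / 0.468 ≈ 0.7821
  upper = min{1, (1 − p₀)/p₁} = 0.898 / 0.468 ≈ 1.9188 → capped at 1

0.782 ≤ PN ≤ 1.000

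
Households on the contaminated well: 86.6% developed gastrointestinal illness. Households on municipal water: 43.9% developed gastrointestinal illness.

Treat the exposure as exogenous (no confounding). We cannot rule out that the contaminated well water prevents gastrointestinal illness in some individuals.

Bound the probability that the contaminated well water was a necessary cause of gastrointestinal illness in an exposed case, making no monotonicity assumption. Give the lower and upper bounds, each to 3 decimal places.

p₁ = 0.866, p₀ = 0.439.
Under exogeneity alone the bounds on PN are max{0,(p₁−p₀)/p₁} ≤ PN ≤ min{1,(1−p₀)/p₁}.
  lower = (p₁ − p₀)/p₁ = 0.427 / 0.866 ≈ 0.4931
  upper = min{1, (1 − p₀)/p₁} = 0.561 / 0.866 ≈ 0.6478

0.493 ≤ PN ≤ 0.648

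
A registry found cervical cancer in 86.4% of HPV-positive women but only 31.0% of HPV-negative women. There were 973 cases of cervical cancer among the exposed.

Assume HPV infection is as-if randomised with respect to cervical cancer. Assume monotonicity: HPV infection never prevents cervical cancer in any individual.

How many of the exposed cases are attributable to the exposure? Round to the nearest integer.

p₁ = 0.864, p₀ = 0.31.
PN = (p₁ − p₀)/p₁ = (0.864 − 0.31) / 0.864 ≈ 0.64120.
Attributable cases ≈ PN × (exposed cases) = 0.64120 × 973 ≈ 623.89.

about 624 cases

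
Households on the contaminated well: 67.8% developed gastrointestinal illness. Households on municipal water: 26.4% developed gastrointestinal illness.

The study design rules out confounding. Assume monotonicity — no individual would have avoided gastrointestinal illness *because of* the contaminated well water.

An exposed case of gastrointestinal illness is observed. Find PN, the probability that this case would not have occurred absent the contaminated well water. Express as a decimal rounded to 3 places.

p₁ = 0.678, p₀ = 0.264.
Under exogeneity and monotonicity, PN = (p₁ − p₀) / p₁.
PN = (0.678 − 0.264) / 0.678 = 0.414 / 0.678 ≈ 0.6106

PN ≈ 0.611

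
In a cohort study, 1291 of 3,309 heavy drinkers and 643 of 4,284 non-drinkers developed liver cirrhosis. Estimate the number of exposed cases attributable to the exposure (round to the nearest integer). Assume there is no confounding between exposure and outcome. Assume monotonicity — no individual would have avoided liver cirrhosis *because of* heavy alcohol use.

about 794 cases

p₁ = P(outcome | exposed) = 1291/3309 = 0.39015
p₀ = P(outcome | unexposed) = 643/4284 = 0.15009
PN = (p₁ − p₀)/p₁ = (0.39015 − 0.15009) / 0.39015 ≈ 0.61529.
Attributable cases ≈ PN × (exposed cases) = 0.61529 × 1291 ≈ 794.34.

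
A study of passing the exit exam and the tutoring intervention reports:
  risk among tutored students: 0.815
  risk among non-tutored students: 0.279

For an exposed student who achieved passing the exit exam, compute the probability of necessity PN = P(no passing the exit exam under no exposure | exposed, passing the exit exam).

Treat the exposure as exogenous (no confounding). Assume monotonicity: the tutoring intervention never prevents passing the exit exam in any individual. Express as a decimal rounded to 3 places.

Let p₁ = 0.815, p₀ = 0.279.
Under exogeneity and monotonicity, PN = (p₁ − p₀) / p₁.
PN = (0.815 − 0.279) / 0.815 = 0.536 / 0.815 ≈ 0.6577

PN ≈ 0.658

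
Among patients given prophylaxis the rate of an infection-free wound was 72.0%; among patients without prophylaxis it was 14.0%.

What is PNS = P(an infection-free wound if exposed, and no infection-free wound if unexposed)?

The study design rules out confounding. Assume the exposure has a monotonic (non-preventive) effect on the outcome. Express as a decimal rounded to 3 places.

p₁ = 0.72, p₀ = 0.14.
Under exogeneity and monotonicity, PNS = p₁ − p₀.
PNS = 0.72 − 0.14 = 0.58

PNS ≈ 0.580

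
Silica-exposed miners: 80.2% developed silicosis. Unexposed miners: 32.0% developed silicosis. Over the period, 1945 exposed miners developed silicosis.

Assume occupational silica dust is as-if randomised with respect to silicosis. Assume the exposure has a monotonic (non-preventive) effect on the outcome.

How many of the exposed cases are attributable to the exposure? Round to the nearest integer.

p₁ = 0.802, p₀ = 0.32.
PN = (p₁ − p₀)/p₁ = (0.802 − 0.32) / 0.802 ≈ 0.60100.
Attributable cases ≈ PN × (exposed cases) = 0.60100 × 1945 ≈ 1168.94.

about 1169 cases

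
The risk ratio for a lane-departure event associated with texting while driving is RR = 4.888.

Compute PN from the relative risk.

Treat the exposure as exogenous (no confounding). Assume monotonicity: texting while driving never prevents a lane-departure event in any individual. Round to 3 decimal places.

Under exogeneity and monotonicity, PN = (RR − 1) / RR = 1 − 1/RR.
PN = (4.888 − 1) / 4.888 = 3.888 / 4.888 ≈ 0.7954

PN ≈ 0.795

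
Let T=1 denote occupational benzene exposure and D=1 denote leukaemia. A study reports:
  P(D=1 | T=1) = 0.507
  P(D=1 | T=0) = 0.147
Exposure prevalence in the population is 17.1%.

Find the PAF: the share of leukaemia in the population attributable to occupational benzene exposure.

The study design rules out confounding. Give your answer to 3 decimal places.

PAF ≈ 0.295

Let p₁ = 0.507, p₀ = 0.147.
Overall risk P(Y=1) = π·p₁ + (1−π)·p₀ = 0.171×0.507 + 0.829×0.147 = 0.20856.
Under exogeneity, PAF = [P(Y=1) − p₀] / P(Y=1).
PAF = (0.20856 − 0.147) / 0.20856 ≈ 0.2952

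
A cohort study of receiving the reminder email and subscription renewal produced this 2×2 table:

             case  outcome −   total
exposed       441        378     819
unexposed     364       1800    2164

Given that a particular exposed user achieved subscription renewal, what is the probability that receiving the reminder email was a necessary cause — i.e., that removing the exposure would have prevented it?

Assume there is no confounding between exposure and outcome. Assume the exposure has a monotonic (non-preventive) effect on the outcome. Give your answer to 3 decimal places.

p₁ = P(outcome | exposed) = 441/819 = 0.53846
p₀ = P(outcome | unexposed) = 364/2164 = 0.16821
Under exogeneity and monotonicity, PN = (p₁ − p₀)/p₁.
PN = (0.53846 − 0.16821) / 0.53846 ≈ 0.6876

PN ≈ 0.688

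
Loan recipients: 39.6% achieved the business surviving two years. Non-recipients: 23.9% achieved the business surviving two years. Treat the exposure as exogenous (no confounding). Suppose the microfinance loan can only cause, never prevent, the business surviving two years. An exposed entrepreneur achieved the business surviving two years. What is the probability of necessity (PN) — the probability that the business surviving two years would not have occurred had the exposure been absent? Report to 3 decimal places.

PN ≈ 0.396

p₁ = 0.396, p₀ = 0.239.
Under exogeneity and monotonicity, PN = (p₁ − p₀) / p₁.
PN = (0.396 − 0.239) / 0.396 = 0.157 / 0.396 ≈ 0.3965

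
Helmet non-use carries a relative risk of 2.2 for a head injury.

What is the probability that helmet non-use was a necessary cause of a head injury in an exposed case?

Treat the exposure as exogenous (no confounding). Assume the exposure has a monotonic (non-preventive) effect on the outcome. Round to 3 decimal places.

PN ≈ 0.545

Under exogeneity and monotonicity, PN = (RR − 1) / RR = 1 − 1/RR.
PN = (2.2 − 1) / 2.2 = 1.2 / 2.2 ≈ 0.5455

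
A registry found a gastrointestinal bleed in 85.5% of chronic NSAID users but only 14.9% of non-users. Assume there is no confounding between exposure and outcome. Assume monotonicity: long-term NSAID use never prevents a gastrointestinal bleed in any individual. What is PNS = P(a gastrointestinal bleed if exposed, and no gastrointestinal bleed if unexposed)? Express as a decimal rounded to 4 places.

p₁ = 0.855, p₀ = 0.149.
Under exogeneity and monotonicity, PNS = p₁ − p₀.
PNS = 0.855 − 0.149 = 0.706

PNS ≈ 0.7060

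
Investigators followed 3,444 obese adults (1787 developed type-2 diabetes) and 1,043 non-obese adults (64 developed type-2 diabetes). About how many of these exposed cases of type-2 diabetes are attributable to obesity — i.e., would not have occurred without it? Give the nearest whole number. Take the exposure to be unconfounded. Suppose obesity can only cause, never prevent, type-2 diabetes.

about 1576 cases

p₁ = P(outcome | exposed) = 1787/3444 = 0.51887
p₀ = P(outcome | unexposed) = 64/1043 = 0.061361
PN = (p₁ − p₀)/p₁ = (0.51887 − 0.061361) / 0.51887 ≈ 0.88174.
Attributable cases ≈ PN × (exposed cases) = 0.88174 × 1787 ≈ 1575.67.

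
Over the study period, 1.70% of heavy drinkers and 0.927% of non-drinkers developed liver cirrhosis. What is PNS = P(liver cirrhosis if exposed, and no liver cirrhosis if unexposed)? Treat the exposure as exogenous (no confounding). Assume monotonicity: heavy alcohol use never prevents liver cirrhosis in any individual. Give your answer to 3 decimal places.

p₁ = 0.017, p₀ = 0.00927.
Under exogeneity and monotonicity, PNS = p₁ − p₀.
PNS = 0.017 − 0.00927 = 0.00773

PNS ≈ 0.008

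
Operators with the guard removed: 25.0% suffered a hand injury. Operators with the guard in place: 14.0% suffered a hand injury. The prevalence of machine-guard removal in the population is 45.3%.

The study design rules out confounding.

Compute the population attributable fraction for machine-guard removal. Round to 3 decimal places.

PAF ≈ 0.262

p₁ = 0.25, p₀ = 0.14.
Overall risk P(Y=1) = π·p₁ + (1−π)·p₀ = 0.453×0.25 + 0.547×0.14 = 0.18983.
Under exogeneity, PAF = [P(Y=1) − p₀] / P(Y=1).
PAF = (0.18983 − 0.14) / 0.18983 ≈ 0.2625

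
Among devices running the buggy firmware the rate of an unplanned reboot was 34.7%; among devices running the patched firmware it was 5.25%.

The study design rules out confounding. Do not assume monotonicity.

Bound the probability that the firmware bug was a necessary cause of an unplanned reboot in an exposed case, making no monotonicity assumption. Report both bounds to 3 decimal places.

p₁ = 0.347, p₀ = 0.0525.
Under exogeneity alone the bounds on PN are max{0,(p₁−p₀)/p₁} ≤ PN ≤ min{1,(1−p₀)/p₁}.
  lower = (p₁ − p₀)/p₁ = 0.2945 / 0.347 ≈ 0.8487
  upper = min{1, (1 − p₀)/p₁} = 0.9475 / 0.347 ≈ 2.7305 → capped at 1

0.849 ≤ PN ≤ 1.000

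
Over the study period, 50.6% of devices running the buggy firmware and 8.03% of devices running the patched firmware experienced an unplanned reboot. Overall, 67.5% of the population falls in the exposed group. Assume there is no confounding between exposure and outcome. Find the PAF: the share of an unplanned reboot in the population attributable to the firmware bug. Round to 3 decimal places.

PAF ≈ 0.782

p₁ = 0.506, p₀ = 0.0803.
Overall risk P(Y=1) = π·p₁ + (1−π)·p₀ = 0.675×0.506 + 0.325×0.0803 = 0.36765.
Under exogeneity, PAF = [P(Y=1) − p₀] / P(Y=1).
PAF = (0.36765 − 0.0803) / 0.36765 ≈ 0.7816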